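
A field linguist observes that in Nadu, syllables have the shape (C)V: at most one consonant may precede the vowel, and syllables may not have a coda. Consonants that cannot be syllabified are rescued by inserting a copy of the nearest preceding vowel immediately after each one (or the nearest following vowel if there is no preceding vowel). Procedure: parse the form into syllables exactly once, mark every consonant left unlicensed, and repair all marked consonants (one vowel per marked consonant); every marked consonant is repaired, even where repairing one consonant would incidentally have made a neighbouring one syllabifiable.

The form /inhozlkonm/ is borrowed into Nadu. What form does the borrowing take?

inihozolokonomo

Under (C)V, the unsyllabifiable consonants are /n/, /z/, /l/, /n/, /m/ (no codas are permitted; onsets are limited to one consonant).
Inserting the epenthetic vowel yields /n/ → /ni/, /z/ → /zo/, /l/ → /lo/, /n/ → /no/, /m/ → /mo/.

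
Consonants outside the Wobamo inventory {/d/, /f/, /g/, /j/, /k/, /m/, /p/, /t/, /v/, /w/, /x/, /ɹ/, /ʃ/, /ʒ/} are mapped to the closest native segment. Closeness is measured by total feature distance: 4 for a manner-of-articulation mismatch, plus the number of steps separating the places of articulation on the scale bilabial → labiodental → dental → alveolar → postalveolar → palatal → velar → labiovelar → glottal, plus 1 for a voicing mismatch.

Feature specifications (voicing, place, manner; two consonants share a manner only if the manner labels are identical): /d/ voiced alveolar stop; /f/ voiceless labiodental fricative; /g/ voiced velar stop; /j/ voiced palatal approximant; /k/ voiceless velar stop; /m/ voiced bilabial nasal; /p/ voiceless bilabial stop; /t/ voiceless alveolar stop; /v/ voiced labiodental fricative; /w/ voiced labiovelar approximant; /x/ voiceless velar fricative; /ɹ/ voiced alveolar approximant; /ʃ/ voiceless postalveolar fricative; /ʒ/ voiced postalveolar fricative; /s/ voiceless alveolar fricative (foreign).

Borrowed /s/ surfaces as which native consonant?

/ʃ/ is closest: same manner (fricative), place distance 1 (alveolar→postalveolar), same voicing; total 1. Next closest is /f/ at distance 2.

ʃ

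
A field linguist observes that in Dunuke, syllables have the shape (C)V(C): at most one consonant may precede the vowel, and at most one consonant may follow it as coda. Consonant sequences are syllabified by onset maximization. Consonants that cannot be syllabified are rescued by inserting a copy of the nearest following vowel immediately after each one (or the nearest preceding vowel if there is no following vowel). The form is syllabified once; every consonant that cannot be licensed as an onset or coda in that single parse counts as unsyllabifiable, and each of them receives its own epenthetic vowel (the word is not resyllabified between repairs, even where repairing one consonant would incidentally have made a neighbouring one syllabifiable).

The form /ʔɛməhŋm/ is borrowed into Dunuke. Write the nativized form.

Syllabifying with onset maximization leaves /ŋ/, /m/ stranded (at most one coda consonant is licensed; onsets are limited to one consonant).
Epenthesis after each stranded consonant: /ŋ/ → /ŋə/, /m/ → /mə/.

ʔɛməhŋəmə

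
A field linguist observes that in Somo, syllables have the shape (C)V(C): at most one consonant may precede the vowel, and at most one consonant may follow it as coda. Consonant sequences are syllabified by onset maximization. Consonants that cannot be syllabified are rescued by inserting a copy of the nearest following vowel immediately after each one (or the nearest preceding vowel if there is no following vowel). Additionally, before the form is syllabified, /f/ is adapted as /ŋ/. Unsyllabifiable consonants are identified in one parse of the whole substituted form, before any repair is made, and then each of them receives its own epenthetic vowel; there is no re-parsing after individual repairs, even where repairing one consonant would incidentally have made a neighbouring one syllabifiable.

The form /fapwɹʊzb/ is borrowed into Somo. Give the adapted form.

Substitution: /f/ → /ŋ/, giving /ŋapwɹʊzb/.
The consonants /w/, /b/ cannot be parsed into a legal (C)V(C) syllable (at most one coda consonant is licensed; onsets are limited to one consonant).
Epenthesis after each stranded consonant: /w/ → /wʊ/, /b/ → /bʊ/.

ŋapwʊɹʊzbʊ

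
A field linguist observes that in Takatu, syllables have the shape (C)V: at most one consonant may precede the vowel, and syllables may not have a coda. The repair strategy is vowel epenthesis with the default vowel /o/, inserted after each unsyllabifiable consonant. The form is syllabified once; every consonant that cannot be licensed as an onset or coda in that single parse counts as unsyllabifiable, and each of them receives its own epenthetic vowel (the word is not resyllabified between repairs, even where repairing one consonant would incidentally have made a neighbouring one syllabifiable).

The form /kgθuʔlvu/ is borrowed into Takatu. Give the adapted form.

kogoθuʔolovu

Under (C)V, the unsyllabifiable consonants are /k/, /g/, /ʔ/, /l/ (no codas are permitted; onsets are limited to one consonant).
Inserting the epenthetic vowel yields /k/ → /ko/, /g/ → /go/, /ʔ/ → /ʔo/, /l/ → /lo/.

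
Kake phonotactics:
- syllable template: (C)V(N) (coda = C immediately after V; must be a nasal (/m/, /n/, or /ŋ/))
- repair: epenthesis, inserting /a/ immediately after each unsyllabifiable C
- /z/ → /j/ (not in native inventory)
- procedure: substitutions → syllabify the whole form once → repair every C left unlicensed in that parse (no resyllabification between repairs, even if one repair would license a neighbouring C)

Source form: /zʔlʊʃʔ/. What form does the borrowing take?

jaʔalʊʃaʔa

Substitution: /z/ → /j/, giving /jʔlʊʃʔ/.
Under (C)V(N), the unsyllabifiable consonants are /j/, /ʔ/, /ʃ/, /ʔ/ (only a nasal (/m/, /n/, or /ŋ/) is licensed in coda position; onsets are limited to one consonant).
Inserting the epenthetic vowel yields /j/ → /ja/, /ʔ/ → /ʔa/, /ʃ/ → /ʃa/, /ʔ/ → /ʔa/.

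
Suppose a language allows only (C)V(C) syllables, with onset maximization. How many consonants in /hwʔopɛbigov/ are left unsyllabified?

2

Under (C)V(C), the unsyllabifiable consonants are /h/, /w/ (at most one coda consonant is licensed; onsets are limited to one consonant).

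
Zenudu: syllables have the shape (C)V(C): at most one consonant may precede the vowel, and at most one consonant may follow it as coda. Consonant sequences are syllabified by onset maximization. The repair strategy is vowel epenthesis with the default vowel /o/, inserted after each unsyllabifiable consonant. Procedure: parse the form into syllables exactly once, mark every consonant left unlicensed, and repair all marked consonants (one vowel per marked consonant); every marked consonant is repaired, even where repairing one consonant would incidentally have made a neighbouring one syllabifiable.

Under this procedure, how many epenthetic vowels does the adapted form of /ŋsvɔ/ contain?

The unsyllabifiable consonants are /ŋ/, /s/; each receives one epenthetic vowel.

2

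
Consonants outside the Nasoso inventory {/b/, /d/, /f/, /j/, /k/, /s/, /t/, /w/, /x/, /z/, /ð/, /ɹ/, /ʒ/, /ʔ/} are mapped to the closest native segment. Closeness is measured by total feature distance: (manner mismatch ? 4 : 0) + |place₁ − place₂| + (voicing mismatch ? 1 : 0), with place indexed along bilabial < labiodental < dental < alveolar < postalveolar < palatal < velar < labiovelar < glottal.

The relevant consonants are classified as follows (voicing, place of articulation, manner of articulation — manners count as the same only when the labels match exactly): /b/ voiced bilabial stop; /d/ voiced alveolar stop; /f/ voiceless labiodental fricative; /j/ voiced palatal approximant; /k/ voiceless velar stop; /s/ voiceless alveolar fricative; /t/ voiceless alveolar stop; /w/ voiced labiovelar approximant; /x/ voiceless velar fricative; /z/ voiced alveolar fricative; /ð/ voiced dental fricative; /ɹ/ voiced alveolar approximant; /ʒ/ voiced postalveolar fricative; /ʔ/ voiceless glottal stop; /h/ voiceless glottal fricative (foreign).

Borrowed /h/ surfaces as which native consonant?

/x/ is closest: same manner (fricative), place distance 2 (glottal→velar), same voicing; total 2. Next closest is /ʔ/ at distance 4.

x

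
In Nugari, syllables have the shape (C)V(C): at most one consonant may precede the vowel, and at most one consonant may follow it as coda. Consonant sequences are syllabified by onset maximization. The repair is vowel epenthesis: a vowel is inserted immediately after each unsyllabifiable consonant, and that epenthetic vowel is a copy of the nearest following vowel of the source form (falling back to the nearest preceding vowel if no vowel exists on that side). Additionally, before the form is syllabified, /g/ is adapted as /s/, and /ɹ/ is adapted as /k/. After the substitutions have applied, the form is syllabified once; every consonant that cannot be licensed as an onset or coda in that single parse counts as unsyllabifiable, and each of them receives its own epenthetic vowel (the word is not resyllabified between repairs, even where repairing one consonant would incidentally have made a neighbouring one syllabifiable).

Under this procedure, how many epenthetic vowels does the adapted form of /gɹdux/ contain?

After substitution the input is /skdux/.
The unsyllabifiable consonants are /s/, /k/; each receives one epenthetic vowel.

2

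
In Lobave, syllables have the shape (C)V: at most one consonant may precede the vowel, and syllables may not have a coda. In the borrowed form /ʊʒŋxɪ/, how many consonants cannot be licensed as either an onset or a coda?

2

The consonants /ʒ/, /ŋ/ cannot be parsed into a legal (C)V syllable (no codas are permitted; onsets are limited to one consonant).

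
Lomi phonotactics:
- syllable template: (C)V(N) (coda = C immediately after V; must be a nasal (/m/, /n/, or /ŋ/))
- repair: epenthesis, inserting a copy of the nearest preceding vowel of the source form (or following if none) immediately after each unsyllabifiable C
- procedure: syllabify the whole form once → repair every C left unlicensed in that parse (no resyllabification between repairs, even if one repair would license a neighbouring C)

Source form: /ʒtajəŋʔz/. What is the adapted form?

Under (C)V(N), the unsyllabifiable consonants are /ʒ/, /ʔ/, /z/ (only a nasal (/m/, /n/, or /ŋ/) is licensed in coda position; onsets are limited to one consonant).
Inserting the epenthetic vowel yields /ʒ/ → /ʒa/, /ʔ/ → /ʔə/, /z/ → /zə/.

ʒatajəŋʔəzə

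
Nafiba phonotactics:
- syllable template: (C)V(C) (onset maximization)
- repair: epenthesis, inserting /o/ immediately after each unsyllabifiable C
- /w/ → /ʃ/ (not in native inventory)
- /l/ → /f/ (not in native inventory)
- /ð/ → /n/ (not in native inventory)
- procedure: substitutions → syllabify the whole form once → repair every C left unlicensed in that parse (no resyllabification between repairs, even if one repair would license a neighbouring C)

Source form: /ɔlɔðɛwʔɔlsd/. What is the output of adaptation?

ɔfɔnɛʃʔɔfsodo

Substitution: /l/ → /f/, /ð/ → /n/, /w/ → /ʃ/, giving /ɔfɔnɛʃʔɔfsd/.
Under (C)V(C), the unsyllabifiable consonants are /s/, /d/ (at most one coda consonant is licensed; onsets are limited to one consonant).
Epenthesis after each stranded consonant: /s/ → /so/, /d/ → /do/.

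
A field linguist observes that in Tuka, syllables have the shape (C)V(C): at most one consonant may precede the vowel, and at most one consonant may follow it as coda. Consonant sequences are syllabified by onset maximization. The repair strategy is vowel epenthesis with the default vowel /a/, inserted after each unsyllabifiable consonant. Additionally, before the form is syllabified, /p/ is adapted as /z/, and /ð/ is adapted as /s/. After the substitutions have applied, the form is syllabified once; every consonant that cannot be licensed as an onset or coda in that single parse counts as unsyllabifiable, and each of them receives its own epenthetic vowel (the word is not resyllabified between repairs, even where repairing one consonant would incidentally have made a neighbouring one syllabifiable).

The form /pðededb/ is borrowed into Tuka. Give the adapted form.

zasededba

Substitution: /p/ → /z/, /ð/ → /s/, giving /zsededb/.
Under (C)V(C), the unsyllabifiable consonants are /z/, /b/ (at most one coda consonant is licensed; onsets are limited to one consonant).
Each unlicensed consonant becomes the onset of a new syllable: /z/ → /za/, /b/ → /ba/.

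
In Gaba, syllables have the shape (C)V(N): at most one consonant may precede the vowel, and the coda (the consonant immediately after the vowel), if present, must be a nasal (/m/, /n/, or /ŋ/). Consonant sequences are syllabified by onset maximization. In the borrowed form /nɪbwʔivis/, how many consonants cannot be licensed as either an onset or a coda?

Under (C)V(N), the unsyllabifiable consonants are /b/, /w/, /s/ (only a nasal (/m/, /n/, or /ŋ/) is licensed in coda position; onsets are limited to one consonant).

3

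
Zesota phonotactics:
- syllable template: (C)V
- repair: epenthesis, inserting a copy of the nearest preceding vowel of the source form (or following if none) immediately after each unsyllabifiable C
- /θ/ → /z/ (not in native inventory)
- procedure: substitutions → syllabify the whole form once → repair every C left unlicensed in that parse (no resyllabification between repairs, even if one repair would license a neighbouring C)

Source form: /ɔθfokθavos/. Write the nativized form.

ɔzɔfokozavoso

Substitution: /θ/ → /z/, giving /ɔzfokzavos/.
Syllabifying with onset maximization leaves /z/, /k/, /s/ stranded (no codas are permitted; onsets are limited to one consonant).
Each unlicensed consonant becomes the onset of a new syllable: /z/ → /zɔ/, /k/ → /ko/, /s/ → /so/.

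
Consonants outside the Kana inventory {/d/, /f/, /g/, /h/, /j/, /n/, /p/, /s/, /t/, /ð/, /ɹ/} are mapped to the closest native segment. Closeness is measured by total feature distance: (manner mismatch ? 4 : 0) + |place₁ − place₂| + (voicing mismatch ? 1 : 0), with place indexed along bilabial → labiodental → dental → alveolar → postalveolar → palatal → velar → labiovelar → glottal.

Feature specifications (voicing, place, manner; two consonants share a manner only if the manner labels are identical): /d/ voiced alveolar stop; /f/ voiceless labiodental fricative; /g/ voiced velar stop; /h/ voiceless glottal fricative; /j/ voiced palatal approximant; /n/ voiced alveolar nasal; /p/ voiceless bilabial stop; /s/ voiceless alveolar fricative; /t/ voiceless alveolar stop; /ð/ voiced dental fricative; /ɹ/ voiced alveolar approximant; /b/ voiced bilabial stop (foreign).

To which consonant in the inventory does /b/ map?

/p/ is closest: same manner (stop), place distance 0 (bilabial→bilabial), voicing differs (+1); total 1. Next closest is /d/ at distance 3.

p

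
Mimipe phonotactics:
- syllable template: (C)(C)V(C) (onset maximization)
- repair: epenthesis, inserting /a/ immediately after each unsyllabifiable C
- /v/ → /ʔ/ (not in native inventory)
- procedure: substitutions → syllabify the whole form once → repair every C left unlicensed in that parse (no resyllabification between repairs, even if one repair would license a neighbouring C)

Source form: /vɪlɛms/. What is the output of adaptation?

ʔɪlɛmsa

Substitution: /v/ → /ʔ/, giving /ʔɪlɛms/.
The consonants /s/ cannot be parsed into a legal (C)(C)V(C) syllable (at most one coda consonant is licensed; onsets may contain at most 2 consonants).
Each unlicensed consonant becomes the onset of a new syllable: /s/ → /sa/.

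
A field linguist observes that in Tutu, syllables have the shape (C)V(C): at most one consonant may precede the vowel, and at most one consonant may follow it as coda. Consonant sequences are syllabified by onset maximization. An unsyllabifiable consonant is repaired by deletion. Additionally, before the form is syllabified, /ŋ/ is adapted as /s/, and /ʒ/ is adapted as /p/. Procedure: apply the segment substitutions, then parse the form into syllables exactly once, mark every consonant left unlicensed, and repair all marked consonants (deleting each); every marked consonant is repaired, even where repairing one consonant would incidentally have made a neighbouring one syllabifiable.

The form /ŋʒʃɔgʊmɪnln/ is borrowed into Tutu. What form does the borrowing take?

ʃɔgʊmɪn

Substitution: /ŋ/ → /s/, /ʒ/ → /p/, giving /spʃɔgʊmɪnln/.
Under (C)V(C), the unsyllabifiable consonants are /s/, /p/, /l/, /n/ (at most one coda consonant is licensed; onsets are limited to one consonant).
Deletion applies to /s/, /p/, /l/, /n/.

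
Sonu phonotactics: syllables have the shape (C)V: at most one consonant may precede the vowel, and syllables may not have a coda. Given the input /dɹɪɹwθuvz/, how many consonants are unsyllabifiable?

Under (C)V, the unsyllabifiable consonants are /d/, /ɹ/, /w/, /v/, /z/ (no codas are permitted; onsets are limited to one consonant).

5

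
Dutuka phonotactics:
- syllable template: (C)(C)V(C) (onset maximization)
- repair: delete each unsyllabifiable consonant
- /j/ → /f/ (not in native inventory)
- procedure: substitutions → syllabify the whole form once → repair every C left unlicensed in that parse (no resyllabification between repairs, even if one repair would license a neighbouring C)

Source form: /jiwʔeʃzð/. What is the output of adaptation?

Substitution: /j/ → /f/, giving /fiwʔeʃzð/.
The consonants /z/, /ð/ cannot be parsed into a legal (C)(C)V(C) syllable (at most one coda consonant is licensed; onsets may contain at most 2 consonants).
Deletion applies to /z/, /ð/.

fiwʔeʃ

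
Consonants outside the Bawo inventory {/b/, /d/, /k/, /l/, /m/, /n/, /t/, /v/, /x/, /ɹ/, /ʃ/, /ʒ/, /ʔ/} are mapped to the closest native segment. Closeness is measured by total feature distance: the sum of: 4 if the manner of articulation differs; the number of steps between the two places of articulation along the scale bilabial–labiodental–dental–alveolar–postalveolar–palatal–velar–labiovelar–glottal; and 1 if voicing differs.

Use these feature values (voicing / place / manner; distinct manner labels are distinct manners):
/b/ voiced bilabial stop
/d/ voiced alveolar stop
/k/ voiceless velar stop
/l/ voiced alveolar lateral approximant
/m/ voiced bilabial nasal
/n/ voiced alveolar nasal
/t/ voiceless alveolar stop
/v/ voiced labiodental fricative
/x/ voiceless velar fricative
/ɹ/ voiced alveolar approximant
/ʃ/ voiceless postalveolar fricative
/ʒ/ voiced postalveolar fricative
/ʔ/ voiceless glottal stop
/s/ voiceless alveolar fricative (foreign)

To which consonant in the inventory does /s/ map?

/ʃ/ is closest: same manner (fricative), place distance 1 (alveolar→postalveolar), same voicing; total 1. Next closest is /ʒ/ at distance 2.

ʃ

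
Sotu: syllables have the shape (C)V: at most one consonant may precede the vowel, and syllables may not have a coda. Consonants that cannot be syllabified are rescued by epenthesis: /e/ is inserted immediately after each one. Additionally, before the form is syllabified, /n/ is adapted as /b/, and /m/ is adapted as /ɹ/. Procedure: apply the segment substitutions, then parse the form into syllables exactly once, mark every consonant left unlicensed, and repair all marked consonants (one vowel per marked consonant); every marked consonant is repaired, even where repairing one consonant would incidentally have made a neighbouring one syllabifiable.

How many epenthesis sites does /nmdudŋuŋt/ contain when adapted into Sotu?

After substitution the input is /bɹdudŋuŋt/.
The unsyllabifiable consonants are /b/, /ɹ/, /d/, /ŋ/, /t/; each receives one epenthetic vowel.

5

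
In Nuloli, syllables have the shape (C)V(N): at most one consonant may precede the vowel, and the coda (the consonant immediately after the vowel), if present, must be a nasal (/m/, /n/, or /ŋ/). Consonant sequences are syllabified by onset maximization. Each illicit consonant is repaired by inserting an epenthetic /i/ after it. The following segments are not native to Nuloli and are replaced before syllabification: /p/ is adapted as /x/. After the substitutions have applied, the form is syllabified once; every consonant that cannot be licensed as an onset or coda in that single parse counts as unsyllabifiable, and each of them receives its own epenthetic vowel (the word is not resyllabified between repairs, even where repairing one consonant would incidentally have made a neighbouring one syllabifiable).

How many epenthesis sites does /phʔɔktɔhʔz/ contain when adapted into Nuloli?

6

After substitution the input is /xhʔɔktɔhʔz/.
The unsyllabifiable consonants are /x/, /h/, /k/, /h/, /ʔ/, /z/; each receives one epenthetic vowel.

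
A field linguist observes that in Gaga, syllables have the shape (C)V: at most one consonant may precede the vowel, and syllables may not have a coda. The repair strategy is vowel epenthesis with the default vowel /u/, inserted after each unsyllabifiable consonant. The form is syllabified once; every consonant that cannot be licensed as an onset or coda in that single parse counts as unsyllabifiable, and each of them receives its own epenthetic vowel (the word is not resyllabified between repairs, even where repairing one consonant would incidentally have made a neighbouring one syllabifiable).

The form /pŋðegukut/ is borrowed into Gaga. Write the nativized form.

puŋuðegukutu

Syllabifying with onset maximization leaves /p/, /ŋ/, /t/ stranded (no codas are permitted; onsets are limited to one consonant).
Inserting the epenthetic vowel yields /p/ → /pu/, /ŋ/ → /ŋu/, /t/ → /tu/.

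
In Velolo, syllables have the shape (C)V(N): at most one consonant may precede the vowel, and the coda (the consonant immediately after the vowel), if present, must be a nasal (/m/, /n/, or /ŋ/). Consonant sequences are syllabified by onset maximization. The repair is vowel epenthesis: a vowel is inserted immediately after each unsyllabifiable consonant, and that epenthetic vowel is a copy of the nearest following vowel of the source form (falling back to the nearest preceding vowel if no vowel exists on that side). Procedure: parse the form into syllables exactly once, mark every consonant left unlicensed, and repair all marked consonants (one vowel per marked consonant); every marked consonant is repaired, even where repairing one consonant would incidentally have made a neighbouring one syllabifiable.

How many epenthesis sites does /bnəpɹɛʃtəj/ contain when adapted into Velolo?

4

The unsyllabifiable consonants are /b/, /p/, /ʃ/, /j/; each receives one epenthetic vowel.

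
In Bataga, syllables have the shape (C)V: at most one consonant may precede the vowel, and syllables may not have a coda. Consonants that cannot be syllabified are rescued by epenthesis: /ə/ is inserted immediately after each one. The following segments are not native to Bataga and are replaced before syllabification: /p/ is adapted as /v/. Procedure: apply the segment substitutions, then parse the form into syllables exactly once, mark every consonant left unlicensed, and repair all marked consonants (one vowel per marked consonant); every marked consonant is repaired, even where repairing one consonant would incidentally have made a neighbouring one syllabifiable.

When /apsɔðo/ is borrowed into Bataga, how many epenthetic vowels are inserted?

1

After substitution the input is /avsɔðo/.
The unsyllabifiable consonants are /v/; each receives one epenthetic vowel.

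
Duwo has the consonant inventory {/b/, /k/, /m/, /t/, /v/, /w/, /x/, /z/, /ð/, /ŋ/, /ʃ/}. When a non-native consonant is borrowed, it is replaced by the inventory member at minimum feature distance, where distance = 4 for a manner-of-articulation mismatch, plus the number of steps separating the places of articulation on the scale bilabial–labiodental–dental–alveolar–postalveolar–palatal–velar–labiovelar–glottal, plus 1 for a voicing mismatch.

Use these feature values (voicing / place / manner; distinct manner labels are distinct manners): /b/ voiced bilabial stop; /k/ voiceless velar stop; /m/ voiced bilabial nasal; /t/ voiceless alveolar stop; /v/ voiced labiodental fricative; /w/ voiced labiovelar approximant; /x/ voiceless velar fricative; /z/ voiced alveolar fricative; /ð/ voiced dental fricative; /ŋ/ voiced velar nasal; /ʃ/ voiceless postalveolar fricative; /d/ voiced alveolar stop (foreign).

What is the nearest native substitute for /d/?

/t/ is closest: same manner (stop), place distance 0 (alveolar→alveolar), voicing differs (+1); total 1. Next closest is /b/ at distance 3.

t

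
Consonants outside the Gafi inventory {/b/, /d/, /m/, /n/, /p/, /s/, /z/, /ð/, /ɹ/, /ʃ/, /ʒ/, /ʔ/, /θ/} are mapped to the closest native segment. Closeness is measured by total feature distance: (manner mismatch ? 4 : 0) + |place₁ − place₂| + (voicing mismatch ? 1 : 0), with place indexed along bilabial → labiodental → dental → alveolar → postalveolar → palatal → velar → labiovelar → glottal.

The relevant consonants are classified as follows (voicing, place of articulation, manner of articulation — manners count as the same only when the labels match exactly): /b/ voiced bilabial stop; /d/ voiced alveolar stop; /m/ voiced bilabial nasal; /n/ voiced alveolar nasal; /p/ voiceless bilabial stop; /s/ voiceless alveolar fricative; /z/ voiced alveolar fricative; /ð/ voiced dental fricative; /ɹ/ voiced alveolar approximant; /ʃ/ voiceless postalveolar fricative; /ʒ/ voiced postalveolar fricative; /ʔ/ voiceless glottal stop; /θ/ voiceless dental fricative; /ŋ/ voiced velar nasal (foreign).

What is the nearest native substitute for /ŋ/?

n

/n/ is closest: same manner (nasal), place distance 3 (velar→alveolar), same voicing; total 3. Next closest is /m/ at distance 6.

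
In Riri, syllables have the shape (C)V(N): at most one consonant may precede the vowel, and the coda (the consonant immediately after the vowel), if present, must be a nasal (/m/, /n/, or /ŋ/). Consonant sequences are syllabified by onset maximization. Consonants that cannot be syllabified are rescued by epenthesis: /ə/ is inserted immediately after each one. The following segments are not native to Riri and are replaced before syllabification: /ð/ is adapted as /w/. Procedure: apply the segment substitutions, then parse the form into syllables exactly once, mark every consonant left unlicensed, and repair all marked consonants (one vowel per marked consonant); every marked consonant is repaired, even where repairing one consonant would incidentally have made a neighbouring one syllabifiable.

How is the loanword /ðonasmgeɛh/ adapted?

wonasəməgeɛhə

Substitution: /ð/ → /w/, giving /wonasmgeɛh/.
The consonants /s/, /m/, /h/ cannot be parsed into a legal (C)V(N) syllable (only a nasal (/m/, /n/, or /ŋ/) is licensed in coda position; onsets are limited to one consonant).
Epenthesis after each stranded consonant: /s/ → /sə/, /m/ → /mə/, /h/ → /hə/.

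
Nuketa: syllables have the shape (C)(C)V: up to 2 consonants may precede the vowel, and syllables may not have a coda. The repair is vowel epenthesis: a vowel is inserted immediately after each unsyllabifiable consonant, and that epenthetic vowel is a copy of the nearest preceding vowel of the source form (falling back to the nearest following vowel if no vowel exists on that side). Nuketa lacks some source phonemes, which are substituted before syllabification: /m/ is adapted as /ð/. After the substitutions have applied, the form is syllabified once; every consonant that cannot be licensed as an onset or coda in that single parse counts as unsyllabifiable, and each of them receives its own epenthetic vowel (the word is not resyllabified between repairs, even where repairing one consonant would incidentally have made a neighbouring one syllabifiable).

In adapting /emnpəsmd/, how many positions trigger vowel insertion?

4

After substitution the input is /eðnpəsðd/.
The unsyllabifiable consonants are /ð/, /s/, /ð/, /d/; each receives one epenthetic vowel.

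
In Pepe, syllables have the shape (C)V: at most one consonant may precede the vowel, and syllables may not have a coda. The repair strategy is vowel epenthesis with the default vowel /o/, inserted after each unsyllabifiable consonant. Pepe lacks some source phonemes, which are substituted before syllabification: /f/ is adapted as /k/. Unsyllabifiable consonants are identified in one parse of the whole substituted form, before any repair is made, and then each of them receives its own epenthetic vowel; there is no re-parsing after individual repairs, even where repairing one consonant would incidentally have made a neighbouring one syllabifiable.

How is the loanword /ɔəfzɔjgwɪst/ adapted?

Substitution: /f/ → /k/, giving /ɔəkzɔjgwɪst/.
The consonants /k/, /j/, /g/, /s/, /t/ cannot be parsed into a legal (C)V syllable (no codas are permitted; onsets are limited to one consonant).
Each unlicensed consonant becomes the onset of a new syllable: /k/ → /ko/, /j/ → /jo/, /g/ → /go/, /s/ → /so/, /t/ → /to/.

ɔəkozɔjogowɪsoto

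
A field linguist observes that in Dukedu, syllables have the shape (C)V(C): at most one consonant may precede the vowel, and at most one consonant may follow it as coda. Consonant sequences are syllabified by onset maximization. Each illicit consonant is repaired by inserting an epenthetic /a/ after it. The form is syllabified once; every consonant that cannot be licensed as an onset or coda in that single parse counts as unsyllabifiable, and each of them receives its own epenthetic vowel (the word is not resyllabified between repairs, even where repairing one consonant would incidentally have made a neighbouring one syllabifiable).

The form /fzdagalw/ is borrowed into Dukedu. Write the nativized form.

Syllabifying with onset maximization leaves /f/, /z/, /w/ stranded (at most one coda consonant is licensed; onsets are limited to one consonant).
Inserting the epenthetic vowel yields /f/ → /fa/, /z/ → /za/, /w/ → /wa/.

fazadagalwa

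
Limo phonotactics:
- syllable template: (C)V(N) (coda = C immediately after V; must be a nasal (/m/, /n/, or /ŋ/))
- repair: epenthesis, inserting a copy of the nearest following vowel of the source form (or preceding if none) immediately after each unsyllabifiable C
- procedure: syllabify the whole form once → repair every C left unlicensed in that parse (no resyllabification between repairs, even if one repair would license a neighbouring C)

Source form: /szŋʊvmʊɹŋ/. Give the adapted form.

sʊzʊŋʊvʊmʊɹʊŋʊ

Syllabifying with onset maximization leaves /s/, /z/, /v/, /ɹ/, /ŋ/ stranded (only a nasal (/m/, /n/, or /ŋ/) is licensed in coda position; onsets are limited to one consonant).
Each unlicensed consonant becomes the onset of a new syllable: /s/ → /sʊ/, /z/ → /zʊ/, /v/ → /vʊ/, /ɹ/ → /ɹʊ/, /ŋ/ → /ŋʊ/.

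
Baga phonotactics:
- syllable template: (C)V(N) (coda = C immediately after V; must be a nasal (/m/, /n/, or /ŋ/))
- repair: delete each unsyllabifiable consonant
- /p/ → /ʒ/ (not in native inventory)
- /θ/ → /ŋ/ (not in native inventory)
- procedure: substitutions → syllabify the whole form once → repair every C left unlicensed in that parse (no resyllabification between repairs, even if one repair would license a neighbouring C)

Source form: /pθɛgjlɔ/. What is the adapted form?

Substitution: /p/ → /ʒ/, /θ/ → /ŋ/, giving /ʒŋɛgjlɔ/.
Under (C)V(N), the unsyllabifiable consonants are /ʒ/, /g/, /j/ (only a nasal (/m/, /n/, or /ŋ/) is licensed in coda position; onsets are limited to one consonant).
Deleting the stranded consonants removes /ʒ/, /g/, /j/.

ŋɛlɔ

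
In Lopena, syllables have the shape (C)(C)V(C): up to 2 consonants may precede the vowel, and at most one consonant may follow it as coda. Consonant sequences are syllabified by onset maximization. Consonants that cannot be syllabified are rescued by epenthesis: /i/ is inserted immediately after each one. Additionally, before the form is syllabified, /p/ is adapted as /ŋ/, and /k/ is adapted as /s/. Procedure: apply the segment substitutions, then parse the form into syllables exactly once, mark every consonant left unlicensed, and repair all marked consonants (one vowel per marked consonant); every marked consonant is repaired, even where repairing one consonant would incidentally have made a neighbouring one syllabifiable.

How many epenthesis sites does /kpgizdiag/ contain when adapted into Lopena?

After substitution the input is /sŋgizdiag/.
The unsyllabifiable consonants are /s/; each receives one epenthetic vowel.

1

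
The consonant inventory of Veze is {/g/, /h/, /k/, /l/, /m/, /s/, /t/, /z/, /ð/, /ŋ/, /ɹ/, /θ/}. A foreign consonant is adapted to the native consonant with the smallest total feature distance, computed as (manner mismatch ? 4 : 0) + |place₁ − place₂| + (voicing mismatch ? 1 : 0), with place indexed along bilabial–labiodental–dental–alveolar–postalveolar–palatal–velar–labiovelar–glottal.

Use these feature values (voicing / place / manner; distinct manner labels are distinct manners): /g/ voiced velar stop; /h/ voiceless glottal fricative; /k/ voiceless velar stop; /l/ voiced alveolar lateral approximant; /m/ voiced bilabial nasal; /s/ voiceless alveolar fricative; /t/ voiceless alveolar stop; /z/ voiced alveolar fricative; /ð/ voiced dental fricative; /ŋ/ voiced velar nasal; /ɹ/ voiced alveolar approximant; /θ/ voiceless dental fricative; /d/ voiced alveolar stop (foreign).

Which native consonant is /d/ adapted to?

t

/t/ is closest: same manner (stop), place distance 0 (alveolar→alveolar), voicing differs (+1); total 1. Next closest is /g/ at distance 3.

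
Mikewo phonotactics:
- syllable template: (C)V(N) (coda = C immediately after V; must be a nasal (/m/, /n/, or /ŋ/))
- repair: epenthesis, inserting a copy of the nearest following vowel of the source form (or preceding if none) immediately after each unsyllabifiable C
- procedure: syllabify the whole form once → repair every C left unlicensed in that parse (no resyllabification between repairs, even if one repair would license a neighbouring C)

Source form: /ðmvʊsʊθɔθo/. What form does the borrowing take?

Under (C)V(N), the unsyllabifiable consonants are /ð/, /m/ (only a nasal (/m/, /n/, or /ŋ/) is licensed in coda position; onsets are limited to one consonant).
Inserting the epenthetic vowel yields /ð/ → /ðʊ/, /m/ → /mʊ/.

ðʊmʊvʊsʊθɔθo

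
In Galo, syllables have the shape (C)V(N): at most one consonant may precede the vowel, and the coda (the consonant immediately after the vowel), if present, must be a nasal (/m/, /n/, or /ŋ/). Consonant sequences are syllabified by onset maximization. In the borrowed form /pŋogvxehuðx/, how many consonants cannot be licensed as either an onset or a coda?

5

Syllabifying with onset maximization leaves /p/, /g/, /v/, /ð/, /x/ stranded (only a nasal (/m/, /n/, or /ŋ/) is licensed in coda position; onsets are limited to one consonant).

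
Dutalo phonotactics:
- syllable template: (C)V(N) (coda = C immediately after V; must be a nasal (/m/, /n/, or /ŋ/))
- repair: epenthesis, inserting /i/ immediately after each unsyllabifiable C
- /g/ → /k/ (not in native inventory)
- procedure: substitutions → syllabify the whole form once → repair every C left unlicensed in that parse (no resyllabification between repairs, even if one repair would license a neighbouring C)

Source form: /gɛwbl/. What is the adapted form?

Substitution: /g/ → /k/, giving /kɛwbl/.
Under (C)V(N), the unsyllabifiable consonants are /w/, /b/, /l/ (only a nasal (/m/, /n/, or /ŋ/) is licensed in coda position; onsets are limited to one consonant).
Epenthesis after each stranded consonant: /w/ → /wi/, /b/ → /bi/, /l/ → /li/.

kɛwibili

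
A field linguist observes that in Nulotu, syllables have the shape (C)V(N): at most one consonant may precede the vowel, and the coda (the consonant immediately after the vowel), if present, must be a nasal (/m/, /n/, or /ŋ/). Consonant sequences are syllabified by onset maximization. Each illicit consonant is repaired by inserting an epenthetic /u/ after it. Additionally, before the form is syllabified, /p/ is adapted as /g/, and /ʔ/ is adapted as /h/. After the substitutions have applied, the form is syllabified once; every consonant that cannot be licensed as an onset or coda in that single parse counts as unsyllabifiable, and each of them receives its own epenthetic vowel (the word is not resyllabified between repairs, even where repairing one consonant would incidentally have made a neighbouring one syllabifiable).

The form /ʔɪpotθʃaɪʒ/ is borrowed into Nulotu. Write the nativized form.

hɪgotuθuʃaɪʒu

Substitution: /ʔ/ → /h/, /p/ → /g/, giving /hɪgotθʃaɪʒ/.
Under (C)V(N), the unsyllabifiable consonants are /t/, /θ/, /ʒ/ (only a nasal (/m/, /n/, or /ŋ/) is licensed in coda position; onsets are limited to one consonant).
Inserting the epenthetic vowel yields /t/ → /tu/, /θ/ → /θu/, /ʒ/ → /ʒu/.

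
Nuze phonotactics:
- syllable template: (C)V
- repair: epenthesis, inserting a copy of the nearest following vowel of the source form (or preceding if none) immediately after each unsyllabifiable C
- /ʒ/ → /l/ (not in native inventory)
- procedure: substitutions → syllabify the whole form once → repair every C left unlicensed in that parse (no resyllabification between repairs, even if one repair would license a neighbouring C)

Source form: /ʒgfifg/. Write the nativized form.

ligififigi

Substitution: /ʒ/ → /l/, giving /lgfifg/.
Under (C)V, the unsyllabifiable consonants are /l/, /g/, /f/, /g/ (no codas are permitted; onsets are limited to one consonant).
Each unlicensed consonant becomes the onset of a new syllable: /l/ → /li/, /g/ → /gi/, /f/ → /fi/, /g/ → /gi/.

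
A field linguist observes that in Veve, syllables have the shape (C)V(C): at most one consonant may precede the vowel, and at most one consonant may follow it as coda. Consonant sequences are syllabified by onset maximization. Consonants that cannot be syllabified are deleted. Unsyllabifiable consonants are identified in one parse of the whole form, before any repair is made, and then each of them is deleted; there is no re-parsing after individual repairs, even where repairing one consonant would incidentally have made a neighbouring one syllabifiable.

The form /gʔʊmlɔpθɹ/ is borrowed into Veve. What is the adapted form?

ʔʊmlɔp

Syllabifying with onset maximization leaves /g/, /θ/, /ɹ/ stranded (at most one coda consonant is licensed; onsets are limited to one consonant).
Deletion applies to /g/, /θ/, /ɹ/.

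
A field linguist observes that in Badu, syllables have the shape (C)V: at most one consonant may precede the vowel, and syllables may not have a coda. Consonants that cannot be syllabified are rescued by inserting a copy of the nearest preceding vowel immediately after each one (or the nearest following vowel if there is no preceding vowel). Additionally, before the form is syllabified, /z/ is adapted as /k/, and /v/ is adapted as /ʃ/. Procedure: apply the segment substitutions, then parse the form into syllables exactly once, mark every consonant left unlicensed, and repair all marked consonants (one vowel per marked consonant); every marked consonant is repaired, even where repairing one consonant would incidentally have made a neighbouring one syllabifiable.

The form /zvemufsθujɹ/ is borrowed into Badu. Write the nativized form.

Substitution: /z/ → /k/, /v/ → /ʃ/, giving /kʃemufsθujɹ/.
Syllabifying with onset maximization leaves /k/, /f/, /s/, /j/, /ɹ/ stranded (no codas are permitted; onsets are limited to one consonant).
Epenthesis after each stranded consonant: /k/ → /ke/, /f/ → /fu/, /s/ → /su/, /j/ → /ju/, /ɹ/ → /ɹu/.

keʃemufusuθujuɹu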